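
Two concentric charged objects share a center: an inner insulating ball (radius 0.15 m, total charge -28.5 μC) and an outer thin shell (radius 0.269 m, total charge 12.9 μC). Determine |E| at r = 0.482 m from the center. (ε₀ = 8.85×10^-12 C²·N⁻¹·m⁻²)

6.04×10^5 V/m

By spherical symmetry E is radial; choose a Gaussian sphere of radius r = 0.482 m (r > 0.269 m, enclosing both).
Q_enc = (-28.5 μC) + (12.9 μC) = -1.56e-5 C.
By Gauss's law, ∮E·dA = E·4πr² = Q_enc/ε₀.
E = |Q_enc|/(4πε₀r²) = (1.56×10^-5)/(4π·8.85×10^-12·(0.482)²) = 6.04×10^5 N/C.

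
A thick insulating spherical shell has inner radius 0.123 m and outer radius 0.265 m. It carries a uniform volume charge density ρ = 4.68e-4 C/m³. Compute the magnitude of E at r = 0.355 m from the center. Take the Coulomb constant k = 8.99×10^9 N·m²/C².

Symmetry ⇒ E = E(r) r̂. Gaussian sphere of radius r = 0.355 m (r > 0.265 m, enclosing the whole shell).
Q_enc = ρ·(4π/3)(b³ − a³) = (4.68×10^-4)·(4π/3)·((0.265)³ − (0.123)³) = 3.283e-5 C.
Gauss's law: E·4πr² = Q_enc/ε₀.
E = k|Q_enc|/r² = (8.99×10^9)(3.283×10^-5)/(0.355)² = 2.34e6 N/C.

|E| ≈ 2.34×10^6 N/C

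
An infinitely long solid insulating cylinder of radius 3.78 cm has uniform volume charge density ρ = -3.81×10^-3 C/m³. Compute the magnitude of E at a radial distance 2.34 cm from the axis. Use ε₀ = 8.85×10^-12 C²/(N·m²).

E ≈ 5.04×10^6 N/C

Choose a coaxial cylinder of radius r = 2.34 cm (arbitrary length L) as the Gaussian surface (r < R).
Charge inside radius r per length L is ρ·πr²·L, so λ_enc = ρπr² = -6.554e-6 C/m.
Gauss's law: E·2πrL = λ_enc L/ε₀.
E = |λ_enc|/(2πε₀r) = (6.554×10^-6)/(2π·8.85×10^-12·0.0234) = 5.04×10^6 N/C.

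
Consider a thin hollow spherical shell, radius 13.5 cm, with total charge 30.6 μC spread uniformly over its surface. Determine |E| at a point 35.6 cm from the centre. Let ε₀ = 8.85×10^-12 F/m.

Use a concentric Gaussian sphere at r = 35.6 cm (r > 13.5 cm).
The entire shell is enclosed: Q_enc = 3.06e-5 C.
Applying ∮E·dA = Q_enc/ε₀ with Φ = E(4πr²):
E = |Q_enc|/(4πε₀r²) = (3.06e-5)/(4π·8.85×10^-12·(0.356)²) = 2.17×10^6 N/C.

E = 2.17e6 N/C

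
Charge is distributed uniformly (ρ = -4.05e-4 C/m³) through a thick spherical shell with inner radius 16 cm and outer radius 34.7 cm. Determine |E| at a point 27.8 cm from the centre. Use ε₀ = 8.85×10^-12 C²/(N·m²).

Take a concentric spherical Gaussian surface of radius r = 27.8 cm (within the shell material, 16 cm < r < 34.7 cm).
Enclosed charge is the volume from a to r: Q_enc = (4π/3)ρ(r³ − a³) = -2.95×10^-5 C.
Since E is radial and uniform over the Gaussian sphere, Φ = E·4πr² = Q_enc/ε₀.
E = |Q_enc|/(4πε₀r²) = (2.95×10^-5)/(4π·8.85×10^-12·(0.278)²) = 3.43×10^6 N/C.

|E| = 3.43×10^6 V/m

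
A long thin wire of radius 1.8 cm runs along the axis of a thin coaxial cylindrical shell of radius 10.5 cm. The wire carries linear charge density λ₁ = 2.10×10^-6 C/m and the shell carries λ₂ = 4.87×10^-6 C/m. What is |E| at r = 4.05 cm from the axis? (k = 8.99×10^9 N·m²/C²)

E ≈ 9.32e5 N/C

Take a coaxial cylindrical Gaussian surface of radius r = 4.05 cm and length L (between the conductors, 1.8 cm < r < 10.5 cm).
The shell at 10.5 cm lies outside the Gaussian surface, so λ_enc = λ₁ = 2.10e-6 C/m.
Applying ∮E·dA = Q_enc/ε₀ with the end caps contributing no flux:
E = 2k|λ_enc|/r = 2(8.99×10^9)(2.10×10^-6)/(0.0405) = 9.32×10^5 N/C.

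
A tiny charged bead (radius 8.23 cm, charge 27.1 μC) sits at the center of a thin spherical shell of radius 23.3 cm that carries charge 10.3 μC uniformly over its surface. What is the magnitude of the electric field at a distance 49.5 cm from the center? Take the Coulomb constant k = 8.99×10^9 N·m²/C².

|E| = 1.37×10^6 N/C

Take a concentric spherical Gaussian surface of radius r = 49.5 cm (r > 23.3 cm, enclosing both).
Q_enc = (27.1 μC) + (10.3 μC) = 3.74×10^-5 C.
Gauss's law: E·4πr² = Q_enc/ε₀.
E = k|Q_enc|/r² = (8.99×10^9)(3.74×10^-5)/(0.495)² = 1.37×10^6 N/C.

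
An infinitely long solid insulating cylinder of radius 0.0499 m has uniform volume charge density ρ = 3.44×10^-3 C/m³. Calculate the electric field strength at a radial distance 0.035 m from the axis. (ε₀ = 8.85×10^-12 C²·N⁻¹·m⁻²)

|E| = 6.80×10^6 N/C

Take a coaxial cylindrical Gaussian surface of radius r = 0.035 m and length L (r < R).
Charge inside radius r per length L is ρ·πr²·L, so λ_enc = ρπr² = 1.324e-5 C/m.
Gauss's law: E·2πrL = λ_enc L/ε₀.
E = |λ_enc|/(2πε₀r) = (1.324×10^-5)/(2π·8.85×10^-12·0.035) = 6.80×10^6 N/C.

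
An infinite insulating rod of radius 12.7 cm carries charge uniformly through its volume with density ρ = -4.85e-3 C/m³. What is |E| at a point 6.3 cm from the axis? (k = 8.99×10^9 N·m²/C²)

|E| = 1.73×10^7 N/C

Take a coaxial cylindrical Gaussian surface of radius r = 6.3 cm and length L (r < R).
Enclosed charge per unit length: λ_enc = ρ·πr² = (-4.85×10^-3)π(0.063)² = -6.047×10^-5 C/m.
Applying ∮E·dA = Q_enc/ε₀ with the end caps contributing no flux:
E = 2k|λ_enc|/r = 2(8.99×10^9)(6.047e-5)/(0.063) = 1.73×10^7 N/C.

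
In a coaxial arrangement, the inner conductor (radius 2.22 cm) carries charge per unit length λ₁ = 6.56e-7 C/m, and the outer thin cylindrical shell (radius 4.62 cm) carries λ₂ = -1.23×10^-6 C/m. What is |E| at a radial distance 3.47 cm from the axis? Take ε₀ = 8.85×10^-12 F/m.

|E| = 3.40×10^5 N/C

Take a coaxial cylindrical Gaussian surface of radius r = 3.47 cm and length L (between the conductors, 2.22 cm < r < 4.62 cm).
Only the inner wire is enclosed; the outer shell contributes nothing inside itself. λ_enc = λ₁ = 6.56×10^-7 C/m.
By Gauss's law (flux through the curved wall only), E·2πrL = λ_enc L/ε₀.
E = |λ_enc|/(2πε₀r) = (6.56e-7)/(2π·8.85×10^-12·0.0347) = 3.40e5 N/C.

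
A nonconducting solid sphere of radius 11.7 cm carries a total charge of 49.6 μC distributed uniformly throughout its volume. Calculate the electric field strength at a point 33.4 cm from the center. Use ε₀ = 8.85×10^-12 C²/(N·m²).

4.00×10^6 V/m

Symmetry ⇒ E = E(r) r̂. Gaussian sphere of radius r = 33.4 cm (r > R, so the entire charge is enclosed).
Q_enc = 49.6 μC = 4.96×10^-5 C.
By Gauss's law, ∮E·dA = E·4πr² = Q_enc/ε₀.
E = |Q_enc|/(4πε₀r²) = (4.96×10^-5)/(4π·8.85×10^-12·(0.334)²) = 4.00e6 N/C.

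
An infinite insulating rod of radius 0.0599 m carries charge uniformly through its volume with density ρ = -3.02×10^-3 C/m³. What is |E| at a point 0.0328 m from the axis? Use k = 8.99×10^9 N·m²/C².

Coaxial Gaussian cylinder, radius r = 0.0328 m, length L (r < R).
Enclosed charge per unit length: λ_enc = ρ·πr² = (-3.02×10^-3)π(0.0328)² = -1.021×10^-5 C/m.
Gauss's law: E·2πrL = λ_enc L/ε₀.
E = 2k|λ_enc|/r = 2(8.99×10^9)(1.021×10^-5)/(0.0328) = 5.60×10^6 N/C.

E ≈ 5.60×10^6 N/C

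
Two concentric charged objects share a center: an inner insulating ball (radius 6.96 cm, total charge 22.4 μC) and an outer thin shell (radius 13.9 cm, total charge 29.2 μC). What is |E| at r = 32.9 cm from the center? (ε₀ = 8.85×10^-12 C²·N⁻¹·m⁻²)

E = 4.29e6 N/C

Symmetry ⇒ E = E(r) r̂. Gaussian sphere of radius r = 32.9 cm (r > 13.9 cm, enclosing both).
Q_enc = (22.4 μC) + (29.2 μC) = 5.16×10^-5 C.
Applying ∮E·dA = Q_enc/ε₀ with Φ = E(4πr²):
E = |Q_enc|/(4πε₀r²) = (5.16e-5)/(4π·8.85×10^-12·(0.329)²) = 4.29e6 N/C.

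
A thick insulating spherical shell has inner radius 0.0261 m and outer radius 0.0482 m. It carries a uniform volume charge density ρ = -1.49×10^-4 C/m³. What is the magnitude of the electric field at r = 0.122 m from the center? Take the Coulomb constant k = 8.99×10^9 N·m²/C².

E = 3.55e4 N/C

Use a concentric Gaussian sphere at r = 0.122 m (r > 0.0482 m, enclosing the whole shell).
Q_enc = ρ·(4π/3)(b³ − a³) = (-1.49e-4)·(4π/3)·((0.0482)³ − (0.0261)³) = -5.879×10^-8 C.
Applying ∮E·dA = Q_enc/ε₀ with Φ = E(4πr²):
E = k|Q_enc|/r² = (8.99×10^9)(5.879×10^-8)/(0.122)² = 3.55×10^4 N/C.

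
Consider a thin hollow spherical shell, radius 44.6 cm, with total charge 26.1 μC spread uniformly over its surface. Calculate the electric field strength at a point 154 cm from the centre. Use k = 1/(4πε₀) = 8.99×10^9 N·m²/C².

By spherical symmetry E is radial; choose a Gaussian sphere of radius r = 154 cm (r > 44.6 cm).
The entire shell is enclosed: Q_enc = 2.61×10^-5 C.
By Gauss's law, ∮E·dA = E·4πr² = Q_enc/ε₀.
E = k|Q_enc|/r² = (8.99×10^9)(2.61×10^-5)/(1.54)² = 9.89×10^4 N/C.

|E| = 9.89×10^4 N/C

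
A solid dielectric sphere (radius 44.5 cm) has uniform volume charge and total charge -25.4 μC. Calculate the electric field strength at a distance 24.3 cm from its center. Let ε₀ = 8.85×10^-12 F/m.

Use a concentric Gaussian sphere at r = 24.3 cm (r < R).
For a uniform sphere the enclosed fraction is (r/R)³, so Q_enc = (-25.4 μC)(0.243/0.445)³ = -4.136×10^-6 C.
Applying ∮E·dA = Q_enc/ε₀ with Φ = E(4πr²):
E = |Q_enc|/(4πε₀r²) = (4.136e-6)/(4π·8.85×10^-12·(0.243)²) = 6.30e5 N/C.

6.30×10^5 N/C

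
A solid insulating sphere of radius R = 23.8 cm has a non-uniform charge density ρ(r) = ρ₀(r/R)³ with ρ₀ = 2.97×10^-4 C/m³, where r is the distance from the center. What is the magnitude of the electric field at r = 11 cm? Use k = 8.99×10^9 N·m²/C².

|E| ≈ 6.07×10^4 N/C

Symmetry ⇒ E = E(r) r̂. Gaussian sphere of radius r = 11 cm (r < R).
Q_enc = ∫₀^r ρ(r')·4πr'² dr' = (4πρ₀/R³) ∫₀^r r'^5 dr' = 4πρ₀ r^6/(6·R³) = 8.174×10^-8 C.
Gauss's law: E·4πr² = Q_enc/ε₀.
E = k|Q_enc|/r² = (8.99×10^9)(8.174×10^-8)/(0.11)² = 6.07×10^4 N/C.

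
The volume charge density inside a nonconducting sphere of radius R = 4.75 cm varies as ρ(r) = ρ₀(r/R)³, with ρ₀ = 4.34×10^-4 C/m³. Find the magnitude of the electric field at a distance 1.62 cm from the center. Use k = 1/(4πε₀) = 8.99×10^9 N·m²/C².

Take a concentric spherical Gaussian surface of radius r = 1.62 cm (r < R).
Integrate the density: Q_enc = 4π ∫₀^r ρ₀(r'/R)^3 r'² dr' = 4πρ₀ r^6/(6·R³) = 1.533×10^-10 C.
Gauss's law: E·4πr² = Q_enc/ε₀.
E = k|Q_enc|/r² = (8.99×10^9)(1.533×10^-10)/(0.0162)² = 5.25×10^3 N/C.

E = 5.25e3 N/C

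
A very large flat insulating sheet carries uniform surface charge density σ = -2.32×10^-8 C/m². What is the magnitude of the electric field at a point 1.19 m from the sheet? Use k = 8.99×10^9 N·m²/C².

The symmetry is planar: E is normal to the sheet and the same magnitude on both sides. Take a pillbox straddling the sheet with end-cap area A.
Only the two end caps contribute flux: Φ = 2EA. With Q_enc = σA, Gauss's law gives E = |σ|/(2ε₀).
E = 2πk|σ| = 2π(8.99×10^9)(2.32e-8) = 1.31×10^3 N/C.

E ≈ 1.31×10^3 N/C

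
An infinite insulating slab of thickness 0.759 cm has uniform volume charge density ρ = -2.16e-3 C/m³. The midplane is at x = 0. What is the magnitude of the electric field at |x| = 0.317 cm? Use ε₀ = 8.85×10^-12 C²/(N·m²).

By symmetry E is perpendicular to the slab. A Gaussian pillbox from −0.317 cm to +0.317 cm (face area A) lies entirely within the slab.
Q_enc = ρ·(2x)·A and flux = 2EA, so 2EA = 2ρxA/ε₀ ⇒ E = |ρ|x/ε₀.
E = (2.16e-3)(0.00317)/(8.85×10^-12) = 7.74e5 N/C.

|E| ≈ 7.74×10^5 N/C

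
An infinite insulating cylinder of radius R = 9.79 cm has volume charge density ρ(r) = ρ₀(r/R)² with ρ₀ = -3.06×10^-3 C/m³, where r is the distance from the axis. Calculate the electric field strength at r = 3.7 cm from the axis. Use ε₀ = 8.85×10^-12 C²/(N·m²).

Choose a coaxial cylinder of radius r = 3.7 cm (arbitrary length L) as the Gaussian surface (r < R).
Integrating ρ over the cross-section to radius r: λ_enc = (2πρ₀/R²) ∫₀^r r'^3 dr' = 2πρ₀ r^4/(4·R²) = -9.399×10^-7 C/m.
By Gauss's law (flux through the curved wall only), E·2πrL = λ_enc L/ε₀.
E = |λ_enc|/(2πε₀r) = (9.399×10^-7)/(2π·8.85×10^-12·0.037) = 4.57e5 N/C.

4.57×10^5 N/C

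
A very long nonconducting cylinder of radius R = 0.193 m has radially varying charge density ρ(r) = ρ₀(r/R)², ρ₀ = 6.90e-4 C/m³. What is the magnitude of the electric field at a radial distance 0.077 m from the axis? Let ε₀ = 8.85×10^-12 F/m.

Coaxial Gaussian cylinder, radius r = 0.077 m, length L (r < R).
λ_enc = ∫₀^r ρ(r')·2πr' dr' = (2πρ₀/R²)·r^4/4 = 1.023×10^-6 C/m.
Gauss's law: E·2πrL = λ_enc L/ε₀.
E = |λ_enc|/(2πε₀r) = (1.023×10^-6)/(2π·8.85×10^-12·0.077) = 2.39×10^5 N/C.

2.39×10^5 V/m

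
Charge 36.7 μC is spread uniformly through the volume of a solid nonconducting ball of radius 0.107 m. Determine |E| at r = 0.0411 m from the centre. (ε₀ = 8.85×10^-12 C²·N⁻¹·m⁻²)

E ≈ 1.11e7 V/m

By spherical symmetry E is radial; choose a Gaussian sphere of radius r = 0.0411 m (r < R).
For a uniform sphere the enclosed fraction is (r/R)³, so Q_enc = (36.7 μC)(0.0411/0.107)³ = 2.08e-6 C.
Applying ∮E·dA = Q_enc/ε₀ with Φ = E(4πr²):
E = |Q_enc|/(4πε₀r²) = (2.08×10^-6)/(4π·8.85×10^-12·(0.0411)²) = 1.11×10^7 N/C.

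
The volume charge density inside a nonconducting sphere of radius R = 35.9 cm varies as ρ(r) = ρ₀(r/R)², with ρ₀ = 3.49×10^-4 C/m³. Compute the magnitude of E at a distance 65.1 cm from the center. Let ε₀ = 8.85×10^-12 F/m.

|E| ≈ 8.61e5 N/C

Use a concentric Gaussian sphere at r = 65.1 cm (r > R, all charge enclosed).
Q_enc = 4π ∫₀^R ρ₀(r'/R)^2 r'² dr' = 4πρ₀R³/5 = 4.058×10^-5 C.
Applying ∮E·dA = Q_enc/ε₀ with Φ = E(4πr²):
E = |Q_enc|/(4πε₀r²) = (4.058e-5)/(4π·8.85×10^-12·(0.651)²) = 8.61×10^5 N/C.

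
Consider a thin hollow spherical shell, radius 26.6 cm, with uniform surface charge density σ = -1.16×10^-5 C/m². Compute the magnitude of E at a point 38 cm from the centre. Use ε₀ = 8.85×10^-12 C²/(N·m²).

Use a concentric Gaussian sphere at r = 38 cm (r > 26.6 cm).
The entire shell is enclosed: Q_enc = σ·4πR² = (-1.16×10^-5)·4π·(0.266)² = -1.031×10^-5 C.
Since E is radial and uniform over the Gaussian sphere, Φ = E·4πr² = Q_enc/ε₀.
E = |Q_enc|/(4πε₀r²) = (1.031×10^-5)/(4π·8.85×10^-12·(0.38)²) = 6.42×10^5 N/C.

|E| ≈ 6.42×10^5 N/C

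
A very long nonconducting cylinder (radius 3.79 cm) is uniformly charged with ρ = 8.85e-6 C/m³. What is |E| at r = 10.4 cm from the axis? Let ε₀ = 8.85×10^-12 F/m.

By cylindrical symmetry E is radial; use a coaxial Gaussian cylinder of radius 10.4 cm and length L (r > 3.79 cm, full cross-section enclosed).
λ_enc = ρ·πR² = (8.85×10^-6)π(0.0379)² = 3.994×10^-8 C/m.
Since E is radial and uniform over the curved surface, Φ = E·2πrL = Q_enc/ε₀ = λ_enc L/ε₀.
E = |λ_enc|/(2πε₀r) = (3.994×10^-8)/(2π·8.85×10^-12·0.104) = 6.91×10^3 N/C.

|E| = 6.91×10^3 N/C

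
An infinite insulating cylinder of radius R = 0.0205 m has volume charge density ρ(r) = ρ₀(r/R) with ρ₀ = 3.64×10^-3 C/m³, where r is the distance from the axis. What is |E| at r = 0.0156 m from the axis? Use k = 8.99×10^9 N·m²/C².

E ≈ 1.63×10^6 N/C

By cylindrical symmetry E is radial; use a coaxial Gaussian cylinder of radius 0.0156 m and length L (r < R).
λ_enc = ∫₀^r ρ(r')·2πr' dr' = (2πρ₀/R)·r^3/3 = 1.412×10^-6 C/m.
By Gauss's law (flux through the curved wall only), E·2πrL = λ_enc L/ε₀.
E = 2k|λ_enc|/r = 2(8.99×10^9)(1.412e-6)/(0.0156) = 1.63e6 N/C.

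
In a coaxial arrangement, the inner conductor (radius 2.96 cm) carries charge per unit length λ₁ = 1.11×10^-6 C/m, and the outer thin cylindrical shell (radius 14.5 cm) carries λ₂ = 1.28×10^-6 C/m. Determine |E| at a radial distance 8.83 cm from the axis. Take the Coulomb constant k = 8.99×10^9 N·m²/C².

E ≈ 2.26e5 V/m

By cylindrical symmetry E is radial; use a coaxial Gaussian cylinder of radius 8.83 cm and length L (between the conductors, 2.96 cm < r < 14.5 cm).
Only the inner wire is enclosed; the outer shell contributes nothing inside itself. λ_enc = λ₁ = 1.11×10^-6 C/m.
Since E is radial and uniform over the curved surface, Φ = E·2πrL = Q_enc/ε₀ = λ_enc L/ε₀.
E = 2k|λ_enc|/r = 2(8.99×10^9)(1.11×10^-6)/(0.0883) = 2.26e5 N/C.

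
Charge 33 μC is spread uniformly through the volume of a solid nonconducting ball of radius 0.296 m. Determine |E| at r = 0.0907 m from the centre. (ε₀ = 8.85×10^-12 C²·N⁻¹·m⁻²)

1.04×10^6 V/m

Use a concentric Gaussian sphere at r = 0.0907 m (r < R).
For a uniform sphere the enclosed fraction is (r/R)³, so Q_enc = (33 μC)(0.0907/0.296)³ = 9.494e-7 C.
Gauss's law: E·4πr² = Q_enc/ε₀.
E = |Q_enc|/(4πε₀r²) = (9.494e-7)/(4π·8.85×10^-12·(0.0907)²) = 1.04×10^6 N/C.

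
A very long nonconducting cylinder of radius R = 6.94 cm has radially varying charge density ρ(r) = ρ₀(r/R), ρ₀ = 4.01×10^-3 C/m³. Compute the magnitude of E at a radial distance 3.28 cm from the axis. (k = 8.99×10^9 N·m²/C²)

2.34×10^6 V/m

Coaxial Gaussian cylinder, radius r = 3.28 cm, length L (r < R).
Integrating ρ over the cross-section to radius r: λ_enc = (2πρ₀/R) ∫₀^r r'^2 dr' = 2πρ₀ r^3/(3·R) = 4.27×10^-6 C/m.
Applying ∮E·dA = Q_enc/ε₀ with the end caps contributing no flux:
E = 2k|λ_enc|/r = 2(8.99×10^9)(4.27×10^-6)/(0.0328) = 2.34×10^6 N/C.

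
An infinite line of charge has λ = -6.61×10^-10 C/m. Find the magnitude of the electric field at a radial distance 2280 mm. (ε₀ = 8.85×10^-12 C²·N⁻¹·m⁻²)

Take a coaxial cylindrical Gaussian surface of radius r = 2280 mm and length L.
Q_enc = λL, so λ_enc = -6.61×10^-10 C/m.
By Gauss's law (flux through the curved wall only), E·2πrL = λ_enc L/ε₀.
E = |λ_enc|/(2πε₀r) = (6.61e-10)/(2π·8.85×10^-12·2.28) = 5.21 N/C.

|E| = 5.21 V/m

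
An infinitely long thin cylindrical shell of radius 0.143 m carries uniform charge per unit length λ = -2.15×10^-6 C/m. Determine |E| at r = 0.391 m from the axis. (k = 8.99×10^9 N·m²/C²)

E ≈ 9.89×10^4 N/C

By cylindrical symmetry E is radial; use a coaxial Gaussian cylinder of radius 0.391 m and length L (r > 0.143 m).
The full line charge is enclosed: λ_enc = -2.15×10^-6 C/m.
Since E is radial and uniform over the curved surface, Φ = E·2πrL = Q_enc/ε₀ = λ_enc L/ε₀.
E = 2k|λ_enc|/r = 2(8.99×10^9)(2.15×10^-6)/(0.391) = 9.89×10^4 N/C.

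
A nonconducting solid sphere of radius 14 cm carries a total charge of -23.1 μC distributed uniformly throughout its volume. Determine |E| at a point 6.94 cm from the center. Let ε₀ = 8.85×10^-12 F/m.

Use a concentric Gaussian sphere at r = 6.94 cm (r < R).
Only the charge within r is enclosed: Q_enc = Q·(r/R)³ = (-23.1 μC)·(6.94 cm/14 cm)³ = -2.814×10^-6 C.
By Gauss's law, ∮E·dA = E·4πr² = Q_enc/ε₀.
E = |Q_enc|/(4πε₀r²) = (2.814×10^-6)/(4π·8.85×10^-12·(0.0694)²) = 5.25×10^6 N/C.

E ≈ 5.25×10^6 N/C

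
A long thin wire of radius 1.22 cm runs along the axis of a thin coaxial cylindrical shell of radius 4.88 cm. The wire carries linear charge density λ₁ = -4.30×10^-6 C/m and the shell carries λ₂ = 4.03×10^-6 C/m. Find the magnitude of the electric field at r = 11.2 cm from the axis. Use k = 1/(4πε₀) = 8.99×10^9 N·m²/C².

Take a coaxial cylindrical Gaussian surface of radius r = 11.2 cm and length L (r > 4.88 cm, enclosing both).
λ_enc = λ₁ + λ₂ = (-4.30×10^-6) + (4.03×10^-6) = -2.70×10^-7 C/m.
Since E is radial and uniform over the curved surface, Φ = E·2πrL = Q_enc/ε₀ = λ_enc L/ε₀.
E = 2k|λ_enc|/r = 2(8.99×10^9)(2.70×10^-7)/(0.112) = 4.33e4 N/C.

E ≈ 4.33×10^4 V/m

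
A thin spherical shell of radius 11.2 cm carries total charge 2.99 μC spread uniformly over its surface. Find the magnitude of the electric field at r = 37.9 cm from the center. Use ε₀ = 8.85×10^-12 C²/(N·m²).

E ≈ 1.87×10^5 N/C

Use a concentric Gaussian sphere at r = 37.9 cm (r > 11.2 cm).
The entire shell is enclosed: Q_enc = 2.99×10^-6 C.
Gauss's law: E·4πr² = Q_enc/ε₀.
E = |Q_enc|/(4πε₀r²) = (2.99×10^-6)/(4π·8.85×10^-12·(0.379)²) = 1.87×10^5 N/C.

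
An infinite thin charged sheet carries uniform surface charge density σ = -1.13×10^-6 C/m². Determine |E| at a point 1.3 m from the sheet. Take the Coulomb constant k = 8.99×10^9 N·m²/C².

Choose a cylindrical pillbox piercing the sheet, end faces (area A) parallel to it.
Flux Φ = 2EA and Q_enc = σA, so 2EA = σA/ε₀ ⇒ E = |σ|/(2ε₀), independent of distance.
E = 2πk|σ| = 2π(8.99×10^9)(1.13e-6) = 6.38×10^4 N/C.

6.38×10^4 V/m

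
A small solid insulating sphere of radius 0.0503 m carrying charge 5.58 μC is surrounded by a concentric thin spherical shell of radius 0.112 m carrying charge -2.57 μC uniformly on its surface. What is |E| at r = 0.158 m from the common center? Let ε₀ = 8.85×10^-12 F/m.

By spherical symmetry E is radial; choose a Gaussian sphere of radius r = 0.158 m (r > 0.112 m, enclosing both).
Q_enc = (5.58 μC) + (-2.57 μC) = 3.01×10^-6 C.
By Gauss's law, ∮E·dA = E·4πr² = Q_enc/ε₀.
E = |Q_enc|/(4πε₀r²) = (3.01×10^-6)/(4π·8.85×10^-12·(0.158)²) = 1.08×10^6 N/C.

1.08×10^6 N/C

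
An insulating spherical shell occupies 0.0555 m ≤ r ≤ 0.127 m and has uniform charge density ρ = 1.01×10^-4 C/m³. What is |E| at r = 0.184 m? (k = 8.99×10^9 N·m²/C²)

E ≈ 2.11×10^5 V/m

By spherical symmetry E is radial; choose a Gaussian sphere of radius r = 0.184 m (r > 0.127 m, enclosing the whole shell).
Q_enc = ρ·(4π/3)(b³ − a³) = (1.01×10^-4)·(4π/3)·((0.127)³ − (0.0555)³) = 7.943×10^-7 C.
Gauss's law: E·4πr² = Q_enc/ε₀.
E = k|Q_enc|/r² = (8.99×10^9)(7.943×10^-7)/(0.184)² = 2.11e5 N/C.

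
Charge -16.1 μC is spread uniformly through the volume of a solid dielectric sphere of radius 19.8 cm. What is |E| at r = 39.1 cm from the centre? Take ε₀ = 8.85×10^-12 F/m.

Symmetry ⇒ E = E(r) r̂. Gaussian sphere of radius r = 39.1 cm (r > R, so the entire charge is enclosed).
Q_enc = -16.1 μC = -1.61e-5 C.
Since E is radial and uniform over the Gaussian sphere, Φ = E·4πr² = Q_enc/ε₀.
E = |Q_enc|/(4πε₀r²) = (1.61×10^-5)/(4π·8.85×10^-12·(0.391)²) = 9.47e5 N/C.

E = 9.47×10^5 N/C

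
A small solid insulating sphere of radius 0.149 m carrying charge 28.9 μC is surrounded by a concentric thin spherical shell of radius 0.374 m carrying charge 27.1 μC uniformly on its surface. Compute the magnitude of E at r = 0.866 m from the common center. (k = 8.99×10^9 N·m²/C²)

E ≈ 6.71e5 N/C

Use a concentric Gaussian sphere at r = 0.866 m (r > 0.374 m, enclosing both).
Q_enc = (28.9 μC) + (27.1 μC) = 5.60e-5 C.
Applying ∮E·dA = Q_enc/ε₀ with Φ = E(4πr²):
E = k|Q_enc|/r² = (8.99×10^9)(5.60e-5)/(0.866)² = 6.71e5 N/C.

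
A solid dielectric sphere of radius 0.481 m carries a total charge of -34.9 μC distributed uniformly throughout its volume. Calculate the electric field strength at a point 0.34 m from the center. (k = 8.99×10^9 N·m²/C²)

E ≈ 9.59e5 N/C

Use a concentric Gaussian sphere at r = 0.34 m (r < R).
For a uniform sphere the enclosed fraction is (r/R)³, so Q_enc = (-34.9 μC)(0.34/0.481)³ = -1.233×10^-5 C.
Since E is radial and uniform over the Gaussian sphere, Φ = E·4πr² = Q_enc/ε₀.
E = k|Q_enc|/r² = (8.99×10^9)(1.233×10^-5)/(0.34)² = 9.59×10^5 N/C.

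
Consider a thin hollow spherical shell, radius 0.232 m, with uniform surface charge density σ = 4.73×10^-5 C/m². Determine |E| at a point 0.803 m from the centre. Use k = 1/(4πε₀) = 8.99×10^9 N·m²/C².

Symmetry ⇒ E = E(r) r̂. Gaussian sphere of radius r = 0.803 m (r > 0.232 m).
The entire shell is enclosed: Q_enc = σ·4πR² = (4.73×10^-5)·4π·(0.232)² = 3.199×10^-5 C.
Applying ∮E·dA = Q_enc/ε₀ with Φ = E(4πr²):
E = k|Q_enc|/r² = (8.99×10^9)(3.199×10^-5)/(0.803)² = 4.46×10^5 N/C.

|E| ≈ 4.46e5 N/C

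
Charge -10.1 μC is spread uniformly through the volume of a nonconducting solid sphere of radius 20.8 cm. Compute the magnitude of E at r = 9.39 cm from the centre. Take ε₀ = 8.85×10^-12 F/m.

E = 9.48×10^5 V/m

Take a concentric spherical Gaussian surface of radius r = 9.39 cm (r < R).
For a uniform sphere the enclosed fraction is (r/R)³, so Q_enc = (-10.1 μC)(0.0939/0.208)³ = -9.292×10^-7 C.
Since E is radial and uniform over the Gaussian sphere, Φ = E·4πr² = Q_enc/ε₀.
E = |Q_enc|/(4πε₀r²) = (9.292e-7)/(4π·8.85×10^-12·(0.0939)²) = 9.48×10^5 N/C.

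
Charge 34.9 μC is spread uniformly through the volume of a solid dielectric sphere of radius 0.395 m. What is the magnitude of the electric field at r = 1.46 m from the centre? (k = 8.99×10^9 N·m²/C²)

Take a concentric spherical Gaussian surface of radius r = 1.46 m (r > R, so the entire charge is enclosed).
Q_enc = 34.9 μC = 3.49×10^-5 C.
Applying ∮E·dA = Q_enc/ε₀ with Φ = E(4πr²):
E = k|Q_enc|/r² = (8.99×10^9)(3.49×10^-5)/(1.46)² = 1.47×10^5 N/C.

E ≈ 1.47×10^5 V/m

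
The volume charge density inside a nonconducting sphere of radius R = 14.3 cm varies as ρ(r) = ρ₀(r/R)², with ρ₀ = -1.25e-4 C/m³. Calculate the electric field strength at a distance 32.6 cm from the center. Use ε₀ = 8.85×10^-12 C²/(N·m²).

Symmetry ⇒ E = E(r) r̂. Gaussian sphere of radius r = 32.6 cm (r > R, all charge enclosed).
Q_enc = 4π ∫₀^R ρ₀(r'/R)^2 r'² dr' = 4πρ₀R³/5 = -9.187×10^-7 C.
Gauss's law: E·4πr² = Q_enc/ε₀.
E = |Q_enc|/(4πε₀r²) = (9.187×10^-7)/(4π·8.85×10^-12·(0.326)²) = 7.77×10^4 N/C.

E ≈ 7.77e4 N/C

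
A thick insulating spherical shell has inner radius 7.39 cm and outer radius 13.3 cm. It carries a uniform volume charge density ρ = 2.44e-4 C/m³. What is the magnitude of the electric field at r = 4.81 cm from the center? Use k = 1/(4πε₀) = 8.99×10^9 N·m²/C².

E = 0 (no enclosed charge)

Use a concentric Gaussian sphere at r = 4.81 cm (r < 7.39 cm, inside the empty cavity).
No charge is enclosed, so by Gauss's law E·4πr² = 0 ⇒ E = 0.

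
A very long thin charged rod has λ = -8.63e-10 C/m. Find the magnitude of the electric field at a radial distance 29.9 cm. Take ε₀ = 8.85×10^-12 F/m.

Choose a coaxial cylinder of radius r = 29.9 cm (arbitrary length L) as the Gaussian surface.
Q_enc = λL, so λ_enc = -8.63e-10 C/m.
Applying ∮E·dA = Q_enc/ε₀ with the end caps contributing no flux:
E = |λ_enc|/(2πε₀r) = (8.63×10^-10)/(2π·8.85×10^-12·0.299) = 51.9 N/C.

|E| = 51.9 N/C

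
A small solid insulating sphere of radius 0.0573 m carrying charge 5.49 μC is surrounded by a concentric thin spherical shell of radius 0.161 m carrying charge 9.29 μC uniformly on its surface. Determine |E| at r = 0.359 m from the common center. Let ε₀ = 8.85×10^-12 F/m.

|E| ≈ 1.03e6 N/C

Take a concentric spherical Gaussian surface of radius r = 0.359 m (r > 0.161 m, enclosing both).
Q_enc = (5.49 μC) + (9.29 μC) = 1.478×10^-5 C.
Gauss's law: E·4πr² = Q_enc/ε₀.
E = |Q_enc|/(4πε₀r²) = (1.478e-5)/(4π·8.85×10^-12·(0.359)²) = 1.03e6 N/C.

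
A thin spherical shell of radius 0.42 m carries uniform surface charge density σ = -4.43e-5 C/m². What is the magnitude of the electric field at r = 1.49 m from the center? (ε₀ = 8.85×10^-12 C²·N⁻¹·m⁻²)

Symmetry ⇒ E = E(r) r̂. Gaussian sphere of radius r = 1.49 m (r > 0.42 m).
The entire shell is enclosed: Q_enc = σ·4πR² = (-4.43e-5)·4π·(0.42)² = -9.82×10^-5 C.
Since E is radial and uniform over the Gaussian sphere, Φ = E·4πr² = Q_enc/ε₀.
E = |Q_enc|/(4πε₀r²) = (9.82e-5)/(4π·8.85×10^-12·(1.49)²) = 3.98×10^5 N/C.

|E| = 3.98×10^5 N/C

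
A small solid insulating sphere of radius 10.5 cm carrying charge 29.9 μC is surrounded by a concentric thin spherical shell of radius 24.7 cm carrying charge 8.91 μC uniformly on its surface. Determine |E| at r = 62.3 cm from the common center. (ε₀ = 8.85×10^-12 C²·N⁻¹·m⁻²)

|E| ≈ 8.99e5 N/C

By spherical symmetry E is radial; choose a Gaussian sphere of radius r = 62.3 cm (r > 24.7 cm, enclosing both).
Q_enc = (29.9 μC) + (8.91 μC) = 3.881×10^-5 C.
By Gauss's law, ∮E·dA = E·4πr² = Q_enc/ε₀.
E = |Q_enc|/(4πε₀r²) = (3.881×10^-5)/(4π·8.85×10^-12·(0.623)²) = 8.99×10^5 N/C.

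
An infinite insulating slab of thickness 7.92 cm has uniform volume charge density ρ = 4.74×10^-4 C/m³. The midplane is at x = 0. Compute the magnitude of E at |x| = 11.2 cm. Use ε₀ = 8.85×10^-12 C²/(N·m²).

The point |x| = 11.2 cm lies outside the slab (half-thickness 0.0396 m). A symmetric pillbox spanning the full slab encloses Q_enc = ρ·d·A.
Flux = 2EA ⇒ E = |ρ|d/(2ε₀), independent of distance outside.
E = (4.74×10^-4)(0.0792)/(2·8.85×10^-12) = 2.12e6 N/C.

E ≈ 2.12×10^6 N/C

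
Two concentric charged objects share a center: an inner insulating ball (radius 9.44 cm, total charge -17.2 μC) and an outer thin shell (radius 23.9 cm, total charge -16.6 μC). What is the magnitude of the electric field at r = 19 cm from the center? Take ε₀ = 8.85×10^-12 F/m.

E = 4.28×10^6 N/C

Symmetry ⇒ E = E(r) r̂. Gaussian sphere of radius r = 19 cm (between the bodies, 9.44 cm < r < 23.9 cm).
The shell at 23.9 cm lies outside the Gaussian surface, so Q_enc = -17.2 μC = -1.72×10^-5 C.
By Gauss's law, ∮E·dA = E·4πr² = Q_enc/ε₀.
E = |Q_enc|/(4πε₀r²) = (1.72×10^-5)/(4π·8.85×10^-12·(0.19)²) = 4.28×10^6 N/C.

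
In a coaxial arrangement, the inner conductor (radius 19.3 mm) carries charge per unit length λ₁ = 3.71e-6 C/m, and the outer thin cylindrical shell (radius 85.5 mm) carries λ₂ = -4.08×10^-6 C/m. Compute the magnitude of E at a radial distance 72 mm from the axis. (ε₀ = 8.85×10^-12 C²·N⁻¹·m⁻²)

Coaxial Gaussian cylinder, radius r = 72 mm, length L (between the conductors, 19.3 mm < r < 85.5 mm).
The shell at 85.5 mm lies outside the Gaussian surface, so λ_enc = λ₁ = 3.71×10^-6 C/m.
Applying ∮E·dA = Q_enc/ε₀ with the end caps contributing no flux:
E = |λ_enc|/(2πε₀r) = (3.71×10^-6)/(2π·8.85×10^-12·0.072) = 9.27×10^5 N/C.

E ≈ 9.27e5 N/C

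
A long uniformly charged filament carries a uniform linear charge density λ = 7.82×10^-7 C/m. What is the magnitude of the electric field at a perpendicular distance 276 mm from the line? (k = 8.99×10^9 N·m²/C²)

Coaxial Gaussian cylinder, radius r = 276 mm, length L.
Q_enc = λL, so λ_enc = 7.82×10^-7 C/m.
By Gauss's law (flux through the curved wall only), E·2πrL = λ_enc L/ε₀.
E = 2k|λ_enc|/r = 2(8.99×10^9)(7.82×10^-7)/(0.276) = 5.09×10^4 N/C.

|E| ≈ 5.09×10^4 V/m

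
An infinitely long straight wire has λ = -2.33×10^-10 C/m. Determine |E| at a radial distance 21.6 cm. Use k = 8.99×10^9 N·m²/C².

|E| ≈ 19.4 V/m

Take a coaxial cylindrical Gaussian surface of radius r = 21.6 cm and length L.
Q_enc = λL, so λ_enc = -2.33×10^-10 C/m.
Gauss's law: E·2πrL = λ_enc L/ε₀.
E = 2k|λ_enc|/r = 2(8.99×10^9)(2.33×10^-10)/(0.216) = 19.4 N/C.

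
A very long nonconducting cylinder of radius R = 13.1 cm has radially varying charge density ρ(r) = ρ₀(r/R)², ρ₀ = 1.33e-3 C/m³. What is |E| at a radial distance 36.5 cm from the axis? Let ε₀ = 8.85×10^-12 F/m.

By cylindrical symmetry E is radial; use a coaxial Gaussian cylinder of radius 36.5 cm and length L (r > R, full charge per length enclosed).
λ_enc = 2π ∫₀^R ρ₀(r'/R)^2 r' dr' = 2πρ₀R²/4 = 3.585×10^-5 C/m.
Gauss's law: E·2πrL = λ_enc L/ε₀.
E = |λ_enc|/(2πε₀r) = (3.585×10^-5)/(2π·8.85×10^-12·0.365) = 1.77×10^6 N/C.

|E| ≈ 1.77e6 N/C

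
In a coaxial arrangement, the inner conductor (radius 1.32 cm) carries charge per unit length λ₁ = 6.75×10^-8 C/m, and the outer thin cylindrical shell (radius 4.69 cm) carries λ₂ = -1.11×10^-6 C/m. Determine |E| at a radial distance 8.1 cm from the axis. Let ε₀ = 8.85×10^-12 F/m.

E = 2.31×10^5 N/C

Choose a coaxial cylinder of radius r = 8.1 cm (arbitrary length L) as the Gaussian surface (r > 4.69 cm, enclosing both).
λ_enc = λ₁ + λ₂ = (6.75×10^-8) + (-1.11e-6) = -1.042×10^-6 C/m.
Gauss's law: E·2πrL = λ_enc L/ε₀.
E = |λ_enc|/(2πε₀r) = (1.042×10^-6)/(2π·8.85×10^-12·0.081) = 2.31×10^5 N/C.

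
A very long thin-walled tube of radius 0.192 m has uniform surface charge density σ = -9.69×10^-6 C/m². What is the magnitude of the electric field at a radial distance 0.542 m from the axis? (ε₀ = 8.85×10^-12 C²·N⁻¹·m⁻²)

Coaxial Gaussian cylinder, radius r = 0.542 m, length L (r > 0.192 m).
The whole shell is enclosed: λ_enc = σ·2πR = (-9.69e-6)·2π·(0.192) = -1.169e-5 C/m.
Since E is radial and uniform over the curved surface, Φ = E·2πrL = Q_enc/ε₀ = λ_enc L/ε₀.
E = |λ_enc|/(2πε₀r) = (1.169e-5)/(2π·8.85×10^-12·0.542) = 3.88e5 N/C.

|E| ≈ 3.88e5 V/m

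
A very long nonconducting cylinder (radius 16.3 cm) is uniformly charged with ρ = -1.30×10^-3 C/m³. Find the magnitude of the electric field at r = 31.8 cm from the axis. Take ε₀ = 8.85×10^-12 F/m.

E ≈ 6.14×10^6 N/C

By cylindrical symmetry E is radial; use a coaxial Gaussian cylinder of radius 31.8 cm and length L (r > 16.3 cm, full cross-section enclosed).
λ_enc = ρ·πR² = (-1.30e-3)π(0.163)² = -1.085e-4 C/m.
Applying ∮E·dA = Q_enc/ε₀ with the end caps contributing no flux:
E = |λ_enc|/(2πε₀r) = (1.085e-4)/(2π·8.85×10^-12·0.318) = 6.14×10^6 N/C.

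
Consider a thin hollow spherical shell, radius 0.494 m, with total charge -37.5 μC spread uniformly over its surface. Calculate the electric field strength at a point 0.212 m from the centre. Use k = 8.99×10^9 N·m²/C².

By spherical symmetry E is radial; choose a Gaussian sphere of radius r = 0.212 m (inside the shell, r < 0.494 m).
No charge lies within this surface, so Q_enc = 0 and Gauss's law gives E·4πr² = 0 ⇒ E = 0.

|E| = 0 V/m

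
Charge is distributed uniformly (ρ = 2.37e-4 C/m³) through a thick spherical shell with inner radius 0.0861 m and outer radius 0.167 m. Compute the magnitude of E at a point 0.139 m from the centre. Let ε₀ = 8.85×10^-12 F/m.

Symmetry ⇒ E = E(r) r̂. Gaussian sphere of radius r = 0.139 m (within the shell material, 0.0861 m < r < 0.167 m).
Enclosed charge is the volume from a to r: Q_enc = (4π/3)ρ(r³ − a³) = 2.032×10^-6 C.
Since E is radial and uniform over the Gaussian sphere, Φ = E·4πr² = Q_enc/ε₀.
E = |Q_enc|/(4πε₀r²) = (2.032×10^-6)/(4π·8.85×10^-12·(0.139)²) = 9.46×10^5 N/C.

E = 9.46×10^5 V/m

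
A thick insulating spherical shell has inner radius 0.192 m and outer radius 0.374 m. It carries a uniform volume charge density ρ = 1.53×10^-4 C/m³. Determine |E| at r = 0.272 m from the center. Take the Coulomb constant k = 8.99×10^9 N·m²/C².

Take a concentric spherical Gaussian surface of radius r = 0.272 m (within the shell material, 0.192 m < r < 0.374 m).
Enclosed charge is the volume from a to r: Q_enc = (4π/3)ρ(r³ − a³) = 8.361e-6 C.
Since E is radial and uniform over the Gaussian sphere, Φ = E·4πr² = Q_enc/ε₀.
E = k|Q_enc|/r² = (8.99×10^9)(8.361×10^-6)/(0.272)² = 1.02×10^6 N/C.

|E| ≈ 1.02×10^6 V/m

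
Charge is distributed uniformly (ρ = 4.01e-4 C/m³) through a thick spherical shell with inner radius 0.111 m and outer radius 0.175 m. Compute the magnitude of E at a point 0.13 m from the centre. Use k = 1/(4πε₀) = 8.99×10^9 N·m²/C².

|E| = 7.41e5 V/m

Take a concentric spherical Gaussian surface of radius r = 0.13 m (within the shell material, 0.111 m < r < 0.175 m).
Only the shell between 0.111 m and r is enclosed: Q_enc = ρ·(4π/3)(r³ − a³) = (4.01e-4)·(4π/3)·((0.13)³ − (0.111)³) = 1.393e-6 C.
Applying ∮E·dA = Q_enc/ε₀ with Φ = E(4πr²):
E = k|Q_enc|/r² = (8.99×10^9)(1.393×10^-6)/(0.13)² = 7.41×10^5 N/C.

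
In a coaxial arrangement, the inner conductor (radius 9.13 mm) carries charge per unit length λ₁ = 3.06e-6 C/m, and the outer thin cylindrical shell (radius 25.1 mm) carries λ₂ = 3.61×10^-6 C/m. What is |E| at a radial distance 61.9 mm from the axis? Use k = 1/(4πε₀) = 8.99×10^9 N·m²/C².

Take a coaxial cylindrical Gaussian surface of radius r = 61.9 mm and length L (r > 25.1 mm, enclosing both).
λ_enc = λ₁ + λ₂ = (3.06×10^-6) + (3.61e-6) = 6.67×10^-6 C/m.
Applying ∮E·dA = Q_enc/ε₀ with the end caps contributing no flux:
E = 2k|λ_enc|/r = 2(8.99×10^9)(6.67×10^-6)/(0.0619) = 1.94×10^6 N/C.

1.94×10^6 V/m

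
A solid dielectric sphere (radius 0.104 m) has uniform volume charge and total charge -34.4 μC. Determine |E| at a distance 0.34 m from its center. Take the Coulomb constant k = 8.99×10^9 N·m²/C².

2.68×10^6 N/C

By spherical symmetry E is radial; choose a Gaussian sphere of radius r = 0.34 m (r > R, so the entire charge is enclosed).
Q_enc = -34.4 μC = -3.44e-5 C.
Since E is radial and uniform over the Gaussian sphere, Φ = E·4πr² = Q_enc/ε₀.
E = k|Q_enc|/r² = (8.99×10^9)(3.44×10^-5)/(0.34)² = 2.68e6 N/C.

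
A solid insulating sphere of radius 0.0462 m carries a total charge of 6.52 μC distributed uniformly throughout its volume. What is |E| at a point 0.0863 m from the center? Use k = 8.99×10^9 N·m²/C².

By spherical symmetry E is radial; choose a Gaussian sphere of radius r = 0.0863 m (r > R, so the entire charge is enclosed).
Q_enc = 6.52 μC = 6.52×10^-6 C.
Gauss's law: E·4πr² = Q_enc/ε₀.
E = k|Q_enc|/r² = (8.99×10^9)(6.52e-6)/(0.0863)² = 7.87e6 N/C.

7.87×10^6 N/C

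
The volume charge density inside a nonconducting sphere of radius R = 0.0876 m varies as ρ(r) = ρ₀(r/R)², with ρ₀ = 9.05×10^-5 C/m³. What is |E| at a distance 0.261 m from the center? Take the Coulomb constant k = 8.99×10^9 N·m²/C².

E = 2.02e4 N/C

Symmetry ⇒ E = E(r) r̂. Gaussian sphere of radius r = 0.261 m (r > R, all charge enclosed).
Q_enc = 4π ∫₀^R ρ₀(r'/R)^2 r'² dr' = 4πρ₀R³/5 = 1.529×10^-7 C.
Applying ∮E·dA = Q_enc/ε₀ with Φ = E(4πr²):
E = k|Q_enc|/r² = (8.99×10^9)(1.529×10^-7)/(0.261)² = 2.02×10^4 N/C.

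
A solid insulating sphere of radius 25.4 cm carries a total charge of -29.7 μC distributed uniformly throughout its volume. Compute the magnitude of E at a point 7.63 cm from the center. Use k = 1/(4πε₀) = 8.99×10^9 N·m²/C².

By spherical symmetry E is radial; choose a Gaussian sphere of radius r = 7.63 cm (r < R).
Only the charge within r is enclosed: Q_enc = Q·(r/R)³ = (-29.7 μC)·(7.63 cm/25.4 cm)³ = -8.051×10^-7 C.
Gauss's law: E·4πr² = Q_enc/ε₀.
E = k|Q_enc|/r² = (8.99×10^9)(8.051e-7)/(0.0763)² = 1.24e6 N/C.

|E| ≈ 1.24e6 N/C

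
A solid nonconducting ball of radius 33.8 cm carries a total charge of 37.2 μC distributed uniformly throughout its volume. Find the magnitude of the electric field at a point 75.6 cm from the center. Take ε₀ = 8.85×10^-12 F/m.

E ≈ 5.85e5 N/C

Take a concentric spherical Gaussian surface of radius r = 75.6 cm (r > R, so the entire charge is enclosed).
Q_enc = 37.2 μC = 3.72×10^-5 C.
Applying ∮E·dA = Q_enc/ε₀ with Φ = E(4πr²):
E = |Q_enc|/(4πε₀r²) = (3.72×10^-5)/(4π·8.85×10^-12·(0.756)²) = 5.85×10^5 N/C.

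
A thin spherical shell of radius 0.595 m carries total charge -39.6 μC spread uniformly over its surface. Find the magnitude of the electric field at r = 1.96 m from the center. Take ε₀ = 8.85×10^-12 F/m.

Take a concentric spherical Gaussian surface of radius r = 1.96 m (r > 0.595 m).
The entire shell is enclosed: Q_enc = -3.96×10^-5 C.
Gauss's law: E·4πr² = Q_enc/ε₀.
E = |Q_enc|/(4πε₀r²) = (3.96×10^-5)/(4π·8.85×10^-12·(1.96)²) = 9.27×10^4 N/C.

9.27×10^4 V/m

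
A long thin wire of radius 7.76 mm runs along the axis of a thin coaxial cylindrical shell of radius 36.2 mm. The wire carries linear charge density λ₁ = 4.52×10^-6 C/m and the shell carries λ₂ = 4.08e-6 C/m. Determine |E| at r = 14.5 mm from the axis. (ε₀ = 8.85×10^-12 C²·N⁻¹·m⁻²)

Take a coaxial cylindrical Gaussian surface of radius r = 14.5 mm and length L (between the conductors, 7.76 mm < r < 36.2 mm).
Only the inner wire is enclosed; the outer shell contributes nothing inside itself. λ_enc = λ₁ = 4.52×10^-6 C/m.
Gauss's law: E·2πrL = λ_enc L/ε₀.
E = |λ_enc|/(2πε₀r) = (4.52×10^-6)/(2π·8.85×10^-12·0.0145) = 5.61×10^6 N/C.

5.61×10^6 N/C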